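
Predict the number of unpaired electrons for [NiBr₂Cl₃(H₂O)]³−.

2 unpaired electrons

Ligand charges: each bromide is −1; each chloride is −1; water is neutral. With an overall charge of −3 the nickel centre must be in the +2 oxidation state.
Group 10 minus oxidation state 2 gives a d⁸ configuration.
In an octahedral field the d⁸ configuration is t₂g⁶e_g² (only one arrangement possible), giving 2 unpaired electrons.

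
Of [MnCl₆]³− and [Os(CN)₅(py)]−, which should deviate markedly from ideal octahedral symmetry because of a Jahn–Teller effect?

[MnCl₆]³−

[MnCl₆]³−: Summing ligand charges against the −3 overall charge gives an oxidation state of +3 for manganese. Mn sits in group 7, so the d-electron count is 7 − 3 = 4. Chloride is a weak-field ligand for a first-row metal, so the complex is high-spin. The t₂g³e_g¹ (high-spin) configuration has an unevenly filled e_g set; the Jahn–Teller theorem predicts a tetragonal distortion (typically axial elongation) to lift the degeneracy.
[Os(CN)₅(py)]−: Ligand charges: each cyanide is −1; pyridine is neutral. With an overall charge of −1 the osmium centre must be in the +4 oxidation state. Group 8 minus oxidation state 4 gives a d⁴ configuration. A 5d ion has a large Δₒ and is invariably low-spin. The d⁴ configuration leaves the e_g set evenly filled (or empty) — no strong Jahn–Teller driving force.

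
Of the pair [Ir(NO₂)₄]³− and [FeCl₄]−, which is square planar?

For [Ir(NO₂)₄]³−: Summing ligand charges against the −3 overall charge gives an oxidation state of +1 for iridium. Ir sits in group 9, so the d-electron count is 9 − 1 = 8. A 5d d⁸ ion has a large crystal-field splitting; square planar leaves the high-energy d_{x²−y²} orbital empty and maximises CFSE. → square planar.
For [FeCl₄]−: Summing ligand charges against the −1 overall charge gives an oxidation state of +3 for iron. Group 8 minus oxidation state 3 gives a d⁵ configuration. A high-spin d⁵ ion has zero CFSE in either geometry, so four ligands adopt the sterically favoured tetrahedral geometry. → tetrahedral.

[Ir(NO₂)₄]³−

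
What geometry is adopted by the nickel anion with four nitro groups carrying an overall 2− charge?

square planar

Ligand charges: each nitro (N-bound nitrite) is −1. With an overall charge of −2 the nickel centre must be in the +2 oxidation state.
Group 10 minus oxidation state 2 gives a d⁸ configuration.
With 4 monodentate ligands the coordination number is 4.
Nitro (N-bound nitrite) is a strong-field ligand (high in the spectrochemical series).
A 3d d⁸ ion with strong-field ligands gains enough CFSE to favour square planar over tetrahedral.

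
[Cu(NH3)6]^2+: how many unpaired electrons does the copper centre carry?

1

Summing ligand charges against the +2 overall charge gives an oxidation state of +2 for copper.
Copper is a group-11 element; Cu(II) is therefore d⁹.
In an octahedral field the d⁹ configuration is t₂g⁶e_g³ (only one arrangement possible), giving 1 unpaired electron.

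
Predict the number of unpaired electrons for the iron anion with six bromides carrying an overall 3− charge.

Ligand charges: each bromide is −1. With an overall charge of −3 the iron centre must be in the +3 oxidation state.
Group 8 minus oxidation state 3 gives a d⁵ configuration.
The spin state decides the count: Bromide is a weak-field ligand for a first-row metal, so the complex is high-spin.
An octahedral high-spin d⁵ ion is t₂g³e_g², giving 5 unpaired electrons.

5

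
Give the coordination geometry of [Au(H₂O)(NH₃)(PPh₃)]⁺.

Ligand charges: water is neutral; ammonia is neutral; triphenylphosphine is neutral. With an overall charge of +1 the gold centre must be in the +1 oxidation state.
Group 11 minus oxidation state 1 gives a d¹⁰ configuration.
Coordination number: 3.
Three ligands around a d¹⁰ centre minimise repulsion in a trigonal-planar arrangement.

trigonal planar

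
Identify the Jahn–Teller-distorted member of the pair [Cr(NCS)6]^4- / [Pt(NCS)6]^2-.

[Cr(NCS)6]^4-: Each isothiocyanate is −1; balancing the −4 overall charge requires Cr(II). Cr sits in group 6, so the d-electron count is 6 − 2 = 4. Isothiocyanate is a weak-field ligand for a first-row metal, so the complex is high-spin. The t₂g³e_g¹ (high-spin) configuration has an unevenly filled e_g set; the Jahn–Teller theorem predicts a tetragonal distortion (typically axial elongation) to lift the degeneracy.
[Pt(NCS)6]^2-: Summing ligand charges against the −2 overall charge gives an oxidation state of +4 for platinum. Group 10 minus oxidation state 4 gives a d⁶ configuration. A 5d ion has a large Δₒ and is invariably low-spin. The d⁶ configuration leaves the e_g set evenly filled (or empty) — no strong Jahn–Teller driving force.

[Cr(NCS)6]^4-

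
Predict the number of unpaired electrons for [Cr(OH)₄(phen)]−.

Each hydroxide is −1; 1,10-phenanthroline is neutral; balancing the −1 overall charge requires Cr(III).
Group 6 minus oxidation state 3 gives a d³ configuration.
Counting donor atoms: 4×hydroxide (monodentate) → 4 donors; 1×1,10-phenanthroline (bidentate) → 2 donors. Coordination number = 6.
In an octahedral field the d³ configuration is t₂g³e_g⁰ (only one arrangement possible), giving 3 unpaired electrons.

3 unpaired electrons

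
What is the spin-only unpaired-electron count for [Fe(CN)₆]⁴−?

0 unpaired electrons

Each cyanide is −1; balancing the −4 overall charge requires Fe(II).
Iron is a group-8 element; Fe(II) is therefore d⁶.
The spin state decides the count: Cyanide is a strong-field ligand (high in the spectrochemical series) for a first-row metal, so the complex is low-spin.
An octahedral low-spin d⁶ ion is t₂g⁶e_g⁰, giving 0 unpaired electrons.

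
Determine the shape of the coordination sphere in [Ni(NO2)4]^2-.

square planar

Each nitro (N-bound nitrite) is −1; balancing the −2 overall charge requires Ni(II).
Group 10 minus oxidation state 2 gives a d⁸ configuration.
With 4 monodentate ligands the coordination number is 4.
Nitro (N-bound nitrite) is a strong-field ligand (high in the spectrochemical series).
A 3d d⁸ ion with strong-field ligands gains enough CFSE to favour square planar over tetrahedral.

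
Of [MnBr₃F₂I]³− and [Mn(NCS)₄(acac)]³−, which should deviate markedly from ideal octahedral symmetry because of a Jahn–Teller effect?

[MnBr₃F₂I]³−

[MnBr₃F₂I]³−: Each bromide is −1; each fluoride is −1; each iodide is −1; balancing the −3 overall charge requires Mn(III). Manganese is a group-7 element; Mn(III) is therefore d⁴. Bromide, fluoride, and iodide are weak-field ligands for a first-row metal, so the complex is high-spin. The t₂g³e_g¹ (high-spin) configuration has an unevenly filled e_g set; the Jahn–Teller theorem predicts a tetragonal distortion (typically axial elongation) to lift the degeneracy.
[Mn(NCS)₄(acac)]³−: Summing ligand charges against the −3 overall charge gives an oxidation state of +2 for manganese. Group 7 minus oxidation state 2 gives a d⁵ configuration. Acetylacetonate and isothiocyanate are weak-field ligands for a first-row metal, so the complex is high-spin. The d⁵ configuration leaves the e_g set evenly filled (or empty) — no strong Jahn–Teller driving force.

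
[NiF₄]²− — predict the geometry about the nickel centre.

Ligand charges: each fluoride is −1. With an overall charge of −2 the nickel centre must be in the +2 oxidation state.
Ni sits in group 10, so the d-electron count is 10 − 2 = 8.
Coordination number: 4.
Fluoride is a weak-field ligand.
With weak-field ligands the CFSE gain from square planar is small, so a 3d d⁸ ion takes the sterically preferred tetrahedral geometry.

tetrahedral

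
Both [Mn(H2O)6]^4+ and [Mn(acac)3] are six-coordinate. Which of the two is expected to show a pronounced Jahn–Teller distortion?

[Mn(acac)3]

[Mn(H2O)6]^4+: Summing ligand charges against the +4 overall charge gives an oxidation state of +4 for manganese. Mn sits in group 7, so the d-electron count is 7 − 4 = 3. The d³ configuration leaves the e_g set evenly filled (or empty) — no strong Jahn–Teller driving force.
[Mn(acac)3]: Summing ligand charges against the 0 overall charge gives an oxidation state of +3 for manganese. Manganese is a group-7 element; Mn(III) is therefore d⁴. Acetylacetonate is a weak-field ligand for a first-row metal, so the complex is high-spin. The t₂g³e_g¹ (high-spin) configuration has an unevenly filled e_g set; the Jahn–Teller theorem predicts a tetragonal distortion (typically axial elongation) to lift the degeneracy.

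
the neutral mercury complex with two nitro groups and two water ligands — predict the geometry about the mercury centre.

Each nitro (N-bound nitrite) is −1; water is neutral; balancing the 0 overall charge requires Hg(II).
Hg sits in group 12, so the d-electron count is 12 − 2 = 10.
Coordination number: 4.
A d¹⁰ ion has no crystal-field stabilisation preference between square planar and tetrahedral, so four ligands adopt the sterically favoured tetrahedral geometry.

tetrahedral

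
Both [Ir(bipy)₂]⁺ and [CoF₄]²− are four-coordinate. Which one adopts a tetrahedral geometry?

[CoF₄]²−

For [Ir(bipy)₂]⁺: 2,2′-bipyridine is neutral; balancing the +1 overall charge requires Ir(I). Iridium is a group-9 element; Ir(I) is therefore d⁸. A 5d d⁸ ion has a large crystal-field splitting; square planar leaves the high-energy d_{x²−y²} orbital empty and maximises CFSE. → square planar.
For [CoF₄]²−: Ligand charges: each fluoride is −1. With an overall charge of −2 the cobalt centre must be in the +2 oxidation state. Group 9 minus oxidation state 2 gives a d⁷ configuration. For a high-spin 3d d⁷ ion with weak-field ligands the small Δₜ gives little square-planar CFSE advantage, so four ligands adopt the sterically favoured tetrahedral geometry. → tetrahedral.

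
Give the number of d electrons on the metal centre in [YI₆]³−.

Ligand charges: each iodide is −1. With an overall charge of −3 the yttrium centre must be in the +3 oxidation state.
Group 3 minus oxidation state 3 gives a d⁰ configuration.

d0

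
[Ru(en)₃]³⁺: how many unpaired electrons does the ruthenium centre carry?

1 unpaired electron

Ligand charges: ethylenediamine is neutral. With an overall charge of +3 the ruthenium centre must be in the +3 oxidation state.
Group 8 minus oxidation state 3 gives a d⁵ configuration.
Counting donor atoms: 3×ethylenediamine (bidentate) → 6 donors. Coordination number = 6.
The spin state decides the count: a 4d ion has a large Δₒ and is invariably low-spin.
An octahedral low-spin d⁵ ion is t₂g⁵e_g⁰, giving 1 unpaired electron.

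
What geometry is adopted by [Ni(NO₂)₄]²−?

square planar

Ligand charges: each nitro (N-bound nitrite) is −1. With an overall charge of −2 the nickel centre must be in the +2 oxidation state.
Group 10 minus oxidation state 2 gives a d⁸ configuration.
With 4 monodentate ligands the coordination number is 4.
Nitro (N-bound nitrite) is a strong-field ligand (high in the spectrochemical series).
A 3d d⁸ ion with strong-field ligands gains enough CFSE to favour square planar over tetrahedral.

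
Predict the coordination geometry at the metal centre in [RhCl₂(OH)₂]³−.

square planar

Ligand charges: each chloride is −1; each hydroxide is −1. With an overall charge of −3 the rhodium centre must be in the +1 oxidation state.
Rhodium is a group-9 element; Rh(I) is therefore d⁸.
Coordination number: 4.
A 4d d⁸ ion has a large crystal-field splitting; square planar leaves the high-energy d_{x²−y²} orbital empty and maximises CFSE.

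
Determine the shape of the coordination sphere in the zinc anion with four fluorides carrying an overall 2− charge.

Summing ligand charges against the −2 overall charge gives an oxidation state of +2 for zinc.
Zinc is a group-12 element; Zn(II) is therefore d¹⁰.
Coordination number: 4.
A d¹⁰ ion has no crystal-field stabilisation preference between square planar and tetrahedral, so four ligands adopt the sterically favoured tetrahedral geometry.

tetrahedral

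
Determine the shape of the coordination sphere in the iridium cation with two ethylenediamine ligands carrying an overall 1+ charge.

Ligand charges: ethylenediamine is neutral. With an overall charge of +1 the iridium centre must be in the +1 oxidation state.
Group 9 minus oxidation state 1 gives a d⁸ configuration.
Counting donor atoms: 2×ethylenediamine (bidentate) → 4 donors. Coordination number = 4.
A 5d d⁸ ion has a large crystal-field splitting; square planar leaves the high-energy d_{x²−y²} orbital empty and maximises CFSE.

square planar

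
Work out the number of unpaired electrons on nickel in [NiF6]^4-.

Summing ligand charges against the −4 overall charge gives an oxidation state of +2 for nickel.
Group 10 minus oxidation state 2 gives a d⁸ configuration.
In an octahedral field the d⁸ configuration is t₂g⁶e_g² (only one arrangement possible), giving 2 unpaired electrons.

2 unpaired electrons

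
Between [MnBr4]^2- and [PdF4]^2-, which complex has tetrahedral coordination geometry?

For [MnBr4]^2-: Ligand charges: each bromide is −1. With an overall charge of −2 the manganese centre must be in the +2 oxidation state. Manganese is a group-7 element; Mn(II) is therefore d⁵. A high-spin d⁵ ion has zero CFSE in either geometry, so four ligands adopt the sterically favoured tetrahedral geometry. → tetrahedral.
For [PdF4]^2-: Summing ligand charges against the −2 overall charge gives an oxidation state of +2 for palladium. Group 10 minus oxidation state 2 gives a d⁸ configuration. A 4d d⁸ ion has a large crystal-field splitting; square planar leaves the high-energy d_{x²−y²} orbital empty and maximises CFSE. → square planar.

[MnBr4]^2-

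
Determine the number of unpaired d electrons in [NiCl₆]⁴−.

2

Each chloride is −1; balancing the −4 overall charge requires Ni(II).
Group 10 minus oxidation state 2 gives a d⁸ configuration.
In an octahedral field the d⁸ configuration is t₂g⁶e_g² (only one arrangement possible), giving 2 unpaired electrons.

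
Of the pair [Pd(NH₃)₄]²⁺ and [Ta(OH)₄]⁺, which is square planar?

For [Pd(NH₃)₄]²⁺: Summing ligand charges against the +2 overall charge gives an oxidation state of +2 for palladium. Group 10 minus oxidation state 2 gives a d⁸ configuration. A 4d d⁸ ion has a large crystal-field splitting; square planar leaves the high-energy d_{x²−y²} orbital empty and maximises CFSE. → square planar.
For [Ta(OH)₄]⁺: Ligand charges: each hydroxide is −1. With an overall charge of +1 the tantalum centre must be in the +5 oxidation state. Group 5 minus oxidation state 5 gives a d⁰ configuration. A d⁰ ion has no crystal-field stabilisation preference between square planar and tetrahedral, so four ligands adopt the sterically favoured tetrahedral geometry. → tetrahedral.

[Pd(NH₃)₄]²⁺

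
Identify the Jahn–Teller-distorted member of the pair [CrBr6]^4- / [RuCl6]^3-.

[CrBr6]^4-

[CrBr6]^4-: Each bromide is −1; balancing the −4 overall charge requires Cr(II). Group 6 minus oxidation state 2 gives a d⁴ configuration. Bromide is a weak-field ligand for a first-row metal, so the complex is high-spin. The t₂g³e_g¹ (high-spin) configuration has an unevenly filled e_g set; the Jahn–Teller theorem predicts a tetragonal distortion (typically axial elongation) to lift the degeneracy.
[RuCl6]^3-: Ligand charges: each chloride is −1. With an overall charge of −3 the ruthenium centre must be in the +3 oxidation state. Group 8 minus oxidation state 3 gives a d⁵ configuration. A 4d ion has a large Δₒ and is invariably low-spin. The d⁵ configuration leaves the e_g set evenly filled (or empty) — no strong Jahn–Teller driving force.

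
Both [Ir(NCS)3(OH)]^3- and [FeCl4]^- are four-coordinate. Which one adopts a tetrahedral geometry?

[FeCl4]^-

For [Ir(NCS)3(OH)]^3-: Each isothiocyanate is −1; each hydroxide is −1; balancing the −3 overall charge requires Ir(I). Ir sits in group 9, so the d-electron count is 9 − 1 = 8. A 5d d⁸ ion has a large crystal-field splitting; square planar leaves the high-energy d_{x²−y²} orbital empty and maximises CFSE. → square planar.
For [FeCl4]^-: Summing ligand charges against the −1 overall charge gives an oxidation state of +3 for iron. Group 8 minus oxidation state 3 gives a d⁵ configuration. A high-spin d⁵ ion has zero CFSE in either geometry, so four ligands adopt the sterically favoured tetrahedral geometry. → tetrahedral.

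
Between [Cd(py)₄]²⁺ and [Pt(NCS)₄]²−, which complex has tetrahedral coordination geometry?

For [Cd(py)₄]²⁺: Pyridine is neutral; balancing the +2 overall charge requires Cd(II). Cd sits in group 12, so the d-electron count is 12 − 2 = 10. A d¹⁰ ion has no crystal-field stabilisation preference between square planar and tetrahedral, so four ligands adopt the sterically favoured tetrahedral geometry. → tetrahedral.
For [Pt(NCS)₄]²−: Summing ligand charges against the −2 overall charge gives an oxidation state of +2 for platinum. Pt sits in group 10, so the d-electron count is 10 − 2 = 8. A 5d d⁸ ion has a large crystal-field splitting; square planar leaves the high-energy d_{x²−y²} orbital empty and maximises CFSE. → square planar.

[Cd(py)₄]²⁺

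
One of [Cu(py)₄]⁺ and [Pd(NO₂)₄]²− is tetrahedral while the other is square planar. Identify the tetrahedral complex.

[Cu(py)₄]⁺

For [Cu(py)₄]⁺: Ligand charges: pyridine is neutral. With an overall charge of +1 the copper centre must be in the +1 oxidation state. Cu sits in group 11, so the d-electron count is 11 − 1 = 10. A d¹⁰ ion has no crystal-field stabilisation preference between square planar and tetrahedral, so four ligands adopt the sterically favoured tetrahedral geometry. → tetrahedral.
For [Pd(NO₂)₄]²−: Summing ligand charges against the −2 overall charge gives an oxidation state of +2 for palladium. Group 10 minus oxidation state 2 gives a d⁸ configuration. A 4d d⁸ ion has a large crystal-field splitting; square planar leaves the high-energy d_{x²−y²} orbital empty and maximises CFSE. → square planar.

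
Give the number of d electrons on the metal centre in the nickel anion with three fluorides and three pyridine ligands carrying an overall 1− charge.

d8

Summing ligand charges against the −1 overall charge gives an oxidation state of +2 for nickel.
Nickel is a group-10 element; Ni(II) is therefore d⁸.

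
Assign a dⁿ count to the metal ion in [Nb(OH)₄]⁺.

d0

Each hydroxide is −1; balancing the +1 overall charge requires Nb(V).
Group 5 minus oxidation state 5 gives a d⁰ configuration.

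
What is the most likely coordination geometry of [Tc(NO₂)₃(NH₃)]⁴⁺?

tetrahedral

Ligand charges: each nitro (N-bound nitrite) is −1; ammonia is neutral. With an overall charge of +4 the technetium centre must be in the +7 oxidation state.
Tc sits in group 7, so the d-electron count is 7 − 7 = 0.
Coordination number: 4.
A d⁰ ion has no crystal-field stabilisation preference between square planar and tetrahedral, so four ligands adopt the sterically favoured tetrahedral geometry.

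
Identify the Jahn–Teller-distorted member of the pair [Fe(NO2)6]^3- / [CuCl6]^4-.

[Fe(NO2)6]^3-: Ligand charges: each nitro (N-bound nitrite) is −1. With an overall charge of −3 the iron centre must be in the +3 oxidation state. Group 8 minus oxidation state 3 gives a d⁵ configuration. Nitro (N-bound nitrite) is a strong-field ligand (high in the spectrochemical series) for a first-row metal, so the complex is low-spin. The d⁵ configuration leaves the e_g set evenly filled (or empty) — no strong Jahn–Teller driving force.
[CuCl6]^4-: Ligand charges: each chloride is −1. With an overall charge of −4 the copper centre must be in the +2 oxidation state. Copper is a group-11 element; Cu(II) is therefore d⁹. The t₂g⁶e_g³ configuration has an unevenly filled e_g set; the Jahn–Teller theorem predicts a tetragonal distortion (typically axial elongation) to lift the degeneracy.

[CuCl6]^4-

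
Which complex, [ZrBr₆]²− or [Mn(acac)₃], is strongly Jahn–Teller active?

[Mn(acac)₃]

[ZrBr₆]²−: Summing ligand charges against the −2 overall charge gives an oxidation state of +4 for zirconium. Group 4 minus oxidation state 4 gives a d⁰ configuration. The d⁰ configuration leaves the e_g set evenly filled (or empty) — no strong Jahn–Teller driving force.
[Mn(acac)₃]: Summing ligand charges against the 0 overall charge gives an oxidation state of +3 for manganese. Group 7 minus oxidation state 3 gives a d⁴ configuration. Acetylacetonate is a weak-field ligand for a first-row metal, so the complex is high-spin. The t₂g³e_g¹ (high-spin) configuration has an unevenly filled e_g set; the Jahn–Teller theorem predicts a tetragonal distortion (typically axial elongation) to lift the degeneracy.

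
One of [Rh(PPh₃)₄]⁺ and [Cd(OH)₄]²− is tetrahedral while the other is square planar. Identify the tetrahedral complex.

[Cd(OH)₄]²−

For [Rh(PPh₃)₄]⁺: Ligand charges: triphenylphosphine is neutral. With an overall charge of +1 the rhodium centre must be in the +1 oxidation state. Group 9 minus oxidation state 1 gives a d⁸ configuration. A 4d d⁸ ion has a large crystal-field splitting; square planar leaves the high-energy d_{x²−y²} orbital empty and maximises CFSE. → square planar.
For [Cd(OH)₄]²−: Each hydroxide is −1; balancing the −2 overall charge requires Cd(II). Group 12 minus oxidation state 2 gives a d¹⁰ configuration. A d¹⁰ ion has no crystal-field stabilisation preference between square planar and tetrahedral, so four ligands adopt the sterically favoured tetrahedral geometry. → tetrahedral.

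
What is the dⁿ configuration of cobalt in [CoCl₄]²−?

d⁷

Ligand charges: each chloride is −1. With an overall charge of −2 the cobalt centre must be in the +2 oxidation state.
Cobalt is a group-9 element; Co(II) is therefore d⁷.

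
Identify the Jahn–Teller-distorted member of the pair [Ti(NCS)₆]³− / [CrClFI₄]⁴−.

[CrClFI₄]⁴−

[Ti(NCS)₆]³−: Summing ligand charges against the −3 overall charge gives an oxidation state of +3 for titanium. Titanium is a group-4 element; Ti(III) is therefore d¹. The d¹ configuration leaves the e_g set evenly filled (or empty) — no strong Jahn–Teller driving force.
[CrClFI₄]⁴−: Each chloride is −1; each fluoride is −1; each iodide is −1; balancing the −4 overall charge requires Cr(II). Group 6 minus oxidation state 2 gives a d⁴ configuration. Chloride, fluoride, and iodide are weak-field ligands for a first-row metal, so the complex is high-spin. The t₂g³e_g¹ (high-spin) configuration has an unevenly filled e_g set; the Jahn–Teller theorem predicts a tetragonal distortion (typically axial elongation) to lift the degeneracy.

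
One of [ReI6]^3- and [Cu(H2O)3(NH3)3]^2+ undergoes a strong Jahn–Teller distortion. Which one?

[Cu(H2O)3(NH3)3]^2+

[ReI6]^3-: Ligand charges: each iodide is −1. With an overall charge of −3 the rhenium centre must be in the +3 oxidation state. Re sits in group 7, so the d-electron count is 7 − 3 = 4. A 5d ion has a large Δₒ and is invariably low-spin. The d⁴ configuration leaves the e_g set evenly filled (or empty) — no strong Jahn–Teller driving force.
[Cu(H2O)3(NH3)3]^2+: Ligand charges: water is neutral; ammonia is neutral. With an overall charge of +2 the copper centre must be in the +2 oxidation state. Group 11 minus oxidation state 2 gives a d⁹ configuration. The t₂g⁶e_g³ configuration has an unevenly filled e_g set; the Jahn–Teller theorem predicts a tetragonal distortion (typically axial elongation) to lift the degeneracy.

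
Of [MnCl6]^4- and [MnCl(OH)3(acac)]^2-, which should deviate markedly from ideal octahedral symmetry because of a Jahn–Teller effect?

[MnCl(OH)3(acac)]^2-

[MnCl6]^4-: Ligand charges: each chloride is −1. With an overall charge of −4 the manganese centre must be in the +2 oxidation state. Group 7 minus oxidation state 2 gives a d⁵ configuration. Chloride is a weak-field ligand for a first-row metal, so the complex is high-spin. The d⁵ configuration leaves the e_g set evenly filled (or empty) — no strong Jahn–Teller driving force.
[MnCl(OH)3(acac)]^2-: Summing ligand charges against the −2 overall charge gives an oxidation state of +3 for manganese. Manganese is a group-7 element; Mn(III) is therefore d⁴. Acetylacetonate, chloride, and hydroxide are weak-field ligands for a first-row metal, so the complex is high-spin. The t₂g³e_g¹ (high-spin) configuration has an unevenly filled e_g set; the Jahn–Teller theorem predicts a tetragonal distortion (typically axial elongation) to lift the degeneracy.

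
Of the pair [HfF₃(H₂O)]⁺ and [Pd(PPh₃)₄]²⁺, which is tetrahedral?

For [HfF₃(H₂O)]⁺: Ligand charges: each fluoride is −1; water is neutral. With an overall charge of +1 the hafnium centre must be in the +4 oxidation state. Hf sits in group 4, so the d-electron count is 4 − 4 = 0. A d⁰ ion has no crystal-field stabilisation preference between square planar and tetrahedral, so four ligands adopt the sterically favoured tetrahedral geometry. → tetrahedral.
For [Pd(PPh₃)₄]²⁺: Ligand charges: triphenylphosphine is neutral. With an overall charge of +2 the palladium centre must be in the +2 oxidation state. Pd sits in group 10, so the d-electron count is 10 − 2 = 8. A 4d d⁸ ion has a large crystal-field splitting; square planar leaves the high-energy d_{x²−y²} orbital empty and maximises CFSE. → square planar.

[HfF₃(H₂O)]⁺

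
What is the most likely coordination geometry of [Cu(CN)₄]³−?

tetrahedral

Ligand charges: each cyanide is −1. With an overall charge of −3 the copper centre must be in the +1 oxidation state.
Cu sits in group 11, so the d-electron count is 11 − 1 = 10.
Coordination number: 4.
A d¹⁰ ion has no crystal-field stabilisation preference between square planar and tetrahedral, so four ligands adopt the sterically favoured tetrahedral geometry.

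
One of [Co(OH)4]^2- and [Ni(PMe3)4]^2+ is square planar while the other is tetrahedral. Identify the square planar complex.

For [Co(OH)4]^2-: Summing ligand charges against the −2 overall charge gives an oxidation state of +2 for cobalt. Group 9 minus oxidation state 2 gives a d⁷ configuration. For a high-spin 3d d⁷ ion with weak-field ligands the small Δₜ gives little square-planar CFSE advantage, so four ligands adopt the sterically favoured tetrahedral geometry. → tetrahedral.
For [Ni(PMe3)4]^2+: Ligand charges: trimethylphosphine is neutral. With an overall charge of +2 the nickel centre must be in the +2 oxidation state. Ni sits in group 10, so the d-electron count is 10 − 2 = 8. Trimethylphosphine is a strong-field ligand (high in the spectrochemical series). A 3d d⁸ ion with strong-field ligands gains enough CFSE to favour square planar over tetrahedral. → square planar.

[Ni(PMe3)4]^2+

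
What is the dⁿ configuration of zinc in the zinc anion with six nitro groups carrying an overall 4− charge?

d10

Each nitro (N-bound nitrite) is −1; balancing the −4 overall charge requires Zn(II).
Zinc is a group-12 element; Zn(II) is therefore d¹⁰.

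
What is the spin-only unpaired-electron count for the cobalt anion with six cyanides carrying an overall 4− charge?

Ligand charges: each cyanide is −1. With an overall charge of −4 the cobalt centre must be in the +2 oxidation state.
Cobalt is a group-9 element; Co(II) is therefore d⁷.
The spin state decides the count: Cyanide is a strong-field ligand (high in the spectrochemical series) for a first-row metal, so the complex is low-spin.
An octahedral low-spin d⁷ ion is t₂g⁶e_g¹, giving 1 unpaired electron.

1 unpaired electron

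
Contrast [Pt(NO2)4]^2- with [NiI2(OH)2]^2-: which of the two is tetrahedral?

[NiI2(OH)2]^2-

For [Pt(NO2)4]^2-: Summing ligand charges against the −2 overall charge gives an oxidation state of +2 for platinum. Group 10 minus oxidation state 2 gives a d⁸ configuration. A 5d d⁸ ion has a large crystal-field splitting; square planar leaves the high-energy d_{x²−y²} orbital empty and maximises CFSE. → square planar.
For [NiI2(OH)2]^2-: Each iodide is −1; each hydroxide is −1; balancing the −2 overall charge requires Ni(II). Nickel is a group-10 element; Ni(II) is therefore d⁸. Hydroxide and iodide are weak-field ligands. With weak-field ligands the CFSE gain from square planar is small, so a 3d d⁸ ion takes the sterically preferred tetrahedral geometry. → tetrahedral.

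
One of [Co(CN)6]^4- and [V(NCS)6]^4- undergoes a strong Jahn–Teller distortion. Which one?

[Co(CN)6]^4-: Each cyanide is −1; balancing the −4 overall charge requires Co(II). Co sits in group 9, so the d-electron count is 9 − 2 = 7. Cyanide is a strong-field ligand (high in the spectrochemical series) for a first-row metal, so the complex is low-spin. The t₂g⁶e_g¹ (low-spin) configuration has an unevenly filled e_g set; the Jahn–Teller theorem predicts a tetragonal distortion (typically axial elongation) to lift the degeneracy.
[V(NCS)6]^4-: Summing ligand charges against the −4 overall charge gives an oxidation state of +2 for vanadium. Vanadium is a group-5 element; V(II) is therefore d³. The d³ configuration leaves the e_g set evenly filled (or empty) — no strong Jahn–Teller driving force.

[Co(CN)6]^4-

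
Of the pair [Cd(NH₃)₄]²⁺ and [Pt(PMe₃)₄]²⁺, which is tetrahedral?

[Cd(NH₃)₄]²⁺

For [Cd(NH₃)₄]²⁺: Ammonia is neutral; balancing the +2 overall charge requires Cd(II). Group 12 minus oxidation state 2 gives a d¹⁰ configuration. A d¹⁰ ion has no crystal-field stabilisation preference between square planar and tetrahedral, so four ligands adopt the sterically favoured tetrahedral geometry. → tetrahedral.
For [Pt(PMe₃)₄]²⁺: Summing ligand charges against the +2 overall charge gives an oxidation state of +2 for platinum. Platinum is a group-10 element; Pt(II) is therefore d⁸. A 5d d⁸ ion has a large crystal-field splitting; square planar leaves the high-energy d_{x²−y²} orbital empty and maximises CFSE. → square planar.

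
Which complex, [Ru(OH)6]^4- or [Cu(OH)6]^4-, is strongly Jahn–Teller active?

[Ru(OH)6]^4-: Ligand charges: each hydroxide is −1. With an overall charge of −4 the ruthenium centre must be in the +2 oxidation state. Ru sits in group 8, so the d-electron count is 8 − 2 = 6. A 4d ion has a large Δₒ and is invariably low-spin. The d⁶ configuration leaves the e_g set evenly filled (or empty) — no strong Jahn–Teller driving force.
[Cu(OH)6]^4-: Each hydroxide is −1; balancing the −4 overall charge requires Cu(II). Group 11 minus oxidation state 2 gives a d⁹ configuration. The t₂g⁶e_g³ configuration has an unevenly filled e_g set; the Jahn–Teller theorem predicts a tetragonal distortion (typically axial elongation) to lift the degeneracy.

[Cu(OH)6]^4-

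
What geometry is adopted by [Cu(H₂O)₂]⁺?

Water is neutral; balancing the +1 overall charge requires Cu(I).
Cu sits in group 11, so the d-electron count is 11 − 1 = 10.
With 2 monodentate ligands the coordination number is 2.
A d¹⁰ ion with only two ligands adopts a linear arrangement (sp hybridisation; no CFSE preference).

linear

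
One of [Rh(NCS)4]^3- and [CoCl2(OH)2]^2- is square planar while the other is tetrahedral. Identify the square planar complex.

[Rh(NCS)4]^3-

For [Rh(NCS)4]^3-: Summing ligand charges against the −3 overall charge gives an oxidation state of +1 for rhodium. Rhodium is a group-9 element; Rh(I) is therefore d⁸. A 4d d⁸ ion has a large crystal-field splitting; square planar leaves the high-energy d_{x²−y²} orbital empty and maximises CFSE. → square planar.
For [CoCl2(OH)2]^2-: Each chloride is −1; each hydroxide is −1; balancing the −2 overall charge requires Co(II). Group 9 minus oxidation state 2 gives a d⁷ configuration. For a high-spin 3d d⁷ ion with weak-field ligands the small Δₜ gives little square-planar CFSE advantage, so four ligands adopt the sterically favoured tetrahedral geometry. → tetrahedral.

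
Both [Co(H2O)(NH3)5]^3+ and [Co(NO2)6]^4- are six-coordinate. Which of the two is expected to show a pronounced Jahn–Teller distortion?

[Co(H2O)(NH3)5]^3+: Water is neutral; ammonia is neutral; balancing the +3 overall charge requires Co(III). Cobalt is a group-9 element; Co(III) is therefore d⁶. Co(III) has an exceptionally large octahedral splitting and is low-spin with essentially every ligand except fluoride. The d⁶ configuration leaves the e_g set evenly filled (or empty) — no strong Jahn–Teller driving force.
[Co(NO2)6]^4-: Ligand charges: each nitro (N-bound nitrite) is −1. With an overall charge of −4 the cobalt centre must be in the +2 oxidation state. Cobalt is a group-9 element; Co(II) is therefore d⁷. Nitro (N-bound nitrite) is a strong-field ligand (high in the spectrochemical series) for a first-row metal, so the complex is low-spin. The t₂g⁶e_g¹ (low-spin) configuration has an unevenly filled e_g set; the Jahn–Teller theorem predicts a tetragonal distortion (typically axial elongation) to lift the degeneracy.

[Co(NO2)6]^4-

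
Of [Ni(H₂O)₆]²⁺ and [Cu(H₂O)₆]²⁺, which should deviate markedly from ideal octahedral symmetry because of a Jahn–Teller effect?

[Ni(H₂O)₆]²⁺: Ligand charges: water is neutral. With an overall charge of +2 the nickel centre must be in the +2 oxidation state. Ni sits in group 10, so the d-electron count is 10 − 2 = 8. The d⁸ configuration leaves the e_g set evenly filled (or empty) — no strong Jahn–Teller driving force.
[Cu(H₂O)₆]²⁺: Summing ligand charges against the +2 overall charge gives an oxidation state of +2 for copper. Cu sits in group 11, so the d-electron count is 11 − 2 = 9. The t₂g⁶e_g³ configuration has an unevenly filled e_g set; the Jahn–Teller theorem predicts a tetragonal distortion (typically axial elongation) to lift the degeneracy.

[Cu(H₂O)₆]²⁺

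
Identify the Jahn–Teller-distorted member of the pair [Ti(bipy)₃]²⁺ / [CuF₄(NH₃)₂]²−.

[Ti(bipy)₃]²⁺: Summing ligand charges against the +2 overall charge gives an oxidation state of +2 for titanium. Group 4 minus oxidation state 2 gives a d² configuration. The d² configuration leaves the e_g set evenly filled (or empty) — no strong Jahn–Teller driving force.
[CuF₄(NH₃)₂]²−: Ligand charges: each fluoride is −1; ammonia is neutral. With an overall charge of −2 the copper centre must be in the +2 oxidation state. Group 11 minus oxidation state 2 gives a d⁹ configuration. The t₂g⁶e_g³ configuration has an unevenly filled e_g set; the Jahn–Teller theorem predicts a tetragonal distortion (typically axial elongation) to lift the degeneracy.

[CuF₄(NH₃)₂]²−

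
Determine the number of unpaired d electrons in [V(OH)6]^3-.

2 unpaired electrons

Each hydroxide is −1; balancing the −3 overall charge requires V(III).
Group 5 minus oxidation state 3 gives a d² configuration.
In an octahedral field the d² configuration is t₂g²e_g⁰ (only one arrangement possible), giving 2 unpaired electrons.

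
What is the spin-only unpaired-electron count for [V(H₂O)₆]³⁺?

Water is neutral; balancing the +3 overall charge requires V(III).
Vanadium is a group-5 element; V(III) is therefore d².
In an octahedral field the d² configuration is t₂g²e_g⁰ (only one arrangement possible), giving 2 unpaired electrons.

2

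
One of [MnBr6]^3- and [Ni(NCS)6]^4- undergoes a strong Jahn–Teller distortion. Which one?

[MnBr6]^3-

[MnBr6]^3-: Summing ligand charges against the −3 overall charge gives an oxidation state of +3 for manganese. Manganese is a group-7 element; Mn(III) is therefore d⁴. Bromide is a weak-field ligand for a first-row metal, so the complex is high-spin. The t₂g³e_g¹ (high-spin) configuration has an unevenly filled e_g set; the Jahn–Teller theorem predicts a tetragonal distortion (typically axial elongation) to lift the degeneracy.
[Ni(NCS)6]^4-: Summing ligand charges against the −4 overall charge gives an oxidation state of +2 for nickel. Nickel is a group-10 element; Ni(II) is therefore d⁸. The d⁸ configuration leaves the e_g set evenly filled (or empty) — no strong Jahn–Teller driving force.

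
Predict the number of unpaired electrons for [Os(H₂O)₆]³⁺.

Water is neutral; balancing the +3 overall charge requires Os(III).
Group 8 minus oxidation state 3 gives a d⁵ configuration.
The spin state decides the count: a 5d ion has a large Δₒ and is invariably low-spin.
An octahedral low-spin d⁵ ion is t₂g⁵e_g⁰, giving 1 unpaired electron.

1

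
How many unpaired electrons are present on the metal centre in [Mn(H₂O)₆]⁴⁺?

Ligand charges: water is neutral. With an overall charge of +4 the manganese centre must be in the +4 oxidation state.
Group 7 minus oxidation state 4 gives a d³ configuration.
In an octahedral field the d³ configuration is t₂g³e_g⁰ (only one arrangement possible), giving 3 unpaired electrons.

3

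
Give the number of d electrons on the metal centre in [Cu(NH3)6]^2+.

Ligand charges: ammonia is neutral. With an overall charge of +2 the copper centre must be in the +2 oxidation state.
Copper is a group-11 element; Cu(II) is therefore d⁹.

d⁹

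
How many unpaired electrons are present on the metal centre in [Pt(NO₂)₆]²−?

0

Summing ligand charges against the −2 overall charge gives an oxidation state of +4 for platinum.
Pt sits in group 10, so the d-electron count is 10 − 4 = 6.
The spin state decides the count: a 5d ion has a large Δₒ and is invariably low-spin.
An octahedral low-spin d⁶ ion is t₂g⁶e_g⁰, giving 0 unpaired electrons.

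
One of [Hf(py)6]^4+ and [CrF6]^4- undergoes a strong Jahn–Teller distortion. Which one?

[CrF6]^4-

[Hf(py)6]^4+: Summing ligand charges against the +4 overall charge gives an oxidation state of +4 for hafnium. Hf sits in group 4, so the d-electron count is 4 − 4 = 0. The d⁰ configuration leaves the e_g set evenly filled (or empty) — no strong Jahn–Teller driving force.
[CrF6]^4-: Summing ligand charges against the −4 overall charge gives an oxidation state of +2 for chromium. Cr sits in group 6, so the d-electron count is 6 − 2 = 4. Fluoride is a weak-field ligand for a first-row metal, so the complex is high-spin. The t₂g³e_g¹ (high-spin) configuration has an unevenly filled e_g set; the Jahn–Teller theorem predicts a tetragonal distortion (typically axial elongation) to lift the degeneracy.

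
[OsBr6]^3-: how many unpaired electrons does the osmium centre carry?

Ligand charges: each bromide is −1. With an overall charge of −3 the osmium centre must be in the +3 oxidation state.
Osmium is a group-8 element; Os(III) is therefore d⁵.
The spin state decides the count: a 5d ion has a large Δₒ and is invariably low-spin.
An octahedral low-spin d⁵ ion is t₂g⁵e_g⁰, giving 1 unpaired electron.

1 unpaired electron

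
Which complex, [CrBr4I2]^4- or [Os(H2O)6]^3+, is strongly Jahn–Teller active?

[CrBr4I2]^4-

[CrBr4I2]^4-: Summing ligand charges against the −4 overall charge gives an oxidation state of +2 for chromium. Chromium is a group-6 element; Cr(II) is therefore d⁴. Bromide and iodide are weak-field ligands for a first-row metal, so the complex is high-spin. The t₂g³e_g¹ (high-spin) configuration has an unevenly filled e_g set; the Jahn–Teller theorem predicts a tetragonal distortion (typically axial elongation) to lift the degeneracy.
[Os(H2O)6]^3+: Summing ligand charges against the +3 overall charge gives an oxidation state of +3 for osmium. Group 8 minus oxidation state 3 gives a d⁵ configuration. A 5d ion has a large Δₒ and is invariably low-spin. The d⁵ configuration leaves the e_g set evenly filled (or empty) — no strong Jahn–Teller driving force.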